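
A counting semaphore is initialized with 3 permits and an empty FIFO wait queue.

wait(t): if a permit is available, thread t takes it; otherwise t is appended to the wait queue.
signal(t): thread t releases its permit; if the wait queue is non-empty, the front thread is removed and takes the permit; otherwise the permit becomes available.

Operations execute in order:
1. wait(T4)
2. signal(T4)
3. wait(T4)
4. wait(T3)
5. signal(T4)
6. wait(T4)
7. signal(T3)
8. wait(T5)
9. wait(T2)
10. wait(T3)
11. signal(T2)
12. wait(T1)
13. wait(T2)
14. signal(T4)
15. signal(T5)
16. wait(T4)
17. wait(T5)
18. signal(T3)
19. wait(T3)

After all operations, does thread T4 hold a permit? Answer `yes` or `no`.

Answer: yes

Derivation:
Step 1: wait(T4) -> count=2 queue=[] holders={T4}
Step 2: signal(T4) -> count=3 queue=[] holders={none}
Step 3: wait(T4) -> count=2 queue=[] holders={T4}
Step 4: wait(T3) -> count=1 queue=[] holders={T3,T4}
Step 5: signal(T4) -> count=2 queue=[] holders={T3}
Step 6: wait(T4) -> count=1 queue=[] holders={T3,T4}
Step 7: signal(T3) -> count=2 queue=[] holders={T4}
Step 8: wait(T5) -> count=1 queue=[] holders={T4,T5}
Step 9: wait(T2) -> count=0 queue=[] holders={T2,T4,T5}
Step 10: wait(T3) -> count=0 queue=[T3] holders={T2,T4,T5}
Step 11: signal(T2) -> count=0 queue=[] holders={T3,T4,T5}
Step 12: wait(T1) -> count=0 queue=[T1] holders={T3,T4,T5}
Step 13: wait(T2) -> count=0 queue=[T1,T2] holders={T3,T4,T5}
Step 14: signal(T4) -> count=0 queue=[T2] holders={T1,T3,T5}
Step 15: signal(T5) -> count=0 queue=[] holders={T1,T2,T3}
Step 16: wait(T4) -> count=0 queue=[T4] holders={T1,T2,T3}
Step 17: wait(T5) -> count=0 queue=[T4,T5] holders={T1,T2,T3}
Step 18: signal(T3) -> count=0 queue=[T5] holders={T1,T2,T4}
Step 19: wait(T3) -> count=0 queue=[T5,T3] holders={T1,T2,T4}
Final holders: {T1,T2,T4} -> T4 in holders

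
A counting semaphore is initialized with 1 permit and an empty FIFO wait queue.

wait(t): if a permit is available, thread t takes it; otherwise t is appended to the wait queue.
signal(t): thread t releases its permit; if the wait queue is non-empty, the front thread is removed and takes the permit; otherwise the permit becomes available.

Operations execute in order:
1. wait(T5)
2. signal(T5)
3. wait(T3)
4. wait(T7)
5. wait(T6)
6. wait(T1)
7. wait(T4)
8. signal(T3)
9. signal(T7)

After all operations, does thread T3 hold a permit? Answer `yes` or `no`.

Answer: no

Derivation:
Step 1: wait(T5) -> count=0 queue=[] holders={T5}
Step 2: signal(T5) -> count=1 queue=[] holders={none}
Step 3: wait(T3) -> count=0 queue=[] holders={T3}
Step 4: wait(T7) -> count=0 queue=[T7] holders={T3}
Step 5: wait(T6) -> count=0 queue=[T7,T6] holders={T3}
Step 6: wait(T1) -> count=0 queue=[T7,T6,T1] holders={T3}
Step 7: wait(T4) -> count=0 queue=[T7,T6,T1,T4] holders={T3}
Step 8: signal(T3) -> count=0 queue=[T6,T1,T4] holders={T7}
Step 9: signal(T7) -> count=0 queue=[T1,T4] holders={T6}
Final holders: {T6} -> T3 not in holders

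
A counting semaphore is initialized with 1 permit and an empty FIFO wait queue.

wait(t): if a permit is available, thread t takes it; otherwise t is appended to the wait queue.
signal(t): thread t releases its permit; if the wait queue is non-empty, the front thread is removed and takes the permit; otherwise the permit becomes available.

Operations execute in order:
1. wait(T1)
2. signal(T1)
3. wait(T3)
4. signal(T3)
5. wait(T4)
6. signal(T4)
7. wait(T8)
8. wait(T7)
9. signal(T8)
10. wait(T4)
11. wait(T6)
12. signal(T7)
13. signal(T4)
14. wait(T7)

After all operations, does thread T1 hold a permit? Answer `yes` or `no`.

Step 1: wait(T1) -> count=0 queue=[] holders={T1}
Step 2: signal(T1) -> count=1 queue=[] holders={none}
Step 3: wait(T3) -> count=0 queue=[] holders={T3}
Step 4: signal(T3) -> count=1 queue=[] holders={none}
Step 5: wait(T4) -> count=0 queue=[] holders={T4}
Step 6: signal(T4) -> count=1 queue=[] holders={none}
Step 7: wait(T8) -> count=0 queue=[] holders={T8}
Step 8: wait(T7) -> count=0 queue=[T7] holders={T8}
Step 9: signal(T8) -> count=0 queue=[] holders={T7}
Step 10: wait(T4) -> count=0 queue=[T4] holders={T7}
Step 11: wait(T6) -> count=0 queue=[T4,T6] holders={T7}
Step 12: signal(T7) -> count=0 queue=[T6] holders={T4}
Step 13: signal(T4) -> count=0 queue=[] holders={T6}
Step 14: wait(T7) -> count=0 queue=[T7] holders={T6}
Final holders: {T6} -> T1 not in holders

Answer: no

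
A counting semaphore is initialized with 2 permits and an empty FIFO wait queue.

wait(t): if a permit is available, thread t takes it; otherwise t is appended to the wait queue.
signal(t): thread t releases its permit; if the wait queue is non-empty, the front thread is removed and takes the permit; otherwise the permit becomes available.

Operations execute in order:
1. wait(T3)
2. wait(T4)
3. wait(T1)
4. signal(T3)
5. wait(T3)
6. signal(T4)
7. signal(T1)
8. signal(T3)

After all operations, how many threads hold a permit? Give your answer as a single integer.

Answer: 0

Derivation:
Step 1: wait(T3) -> count=1 queue=[] holders={T3}
Step 2: wait(T4) -> count=0 queue=[] holders={T3,T4}
Step 3: wait(T1) -> count=0 queue=[T1] holders={T3,T4}
Step 4: signal(T3) -> count=0 queue=[] holders={T1,T4}
Step 5: wait(T3) -> count=0 queue=[T3] holders={T1,T4}
Step 6: signal(T4) -> count=0 queue=[] holders={T1,T3}
Step 7: signal(T1) -> count=1 queue=[] holders={T3}
Step 8: signal(T3) -> count=2 queue=[] holders={none}
Final holders: {none} -> 0 thread(s)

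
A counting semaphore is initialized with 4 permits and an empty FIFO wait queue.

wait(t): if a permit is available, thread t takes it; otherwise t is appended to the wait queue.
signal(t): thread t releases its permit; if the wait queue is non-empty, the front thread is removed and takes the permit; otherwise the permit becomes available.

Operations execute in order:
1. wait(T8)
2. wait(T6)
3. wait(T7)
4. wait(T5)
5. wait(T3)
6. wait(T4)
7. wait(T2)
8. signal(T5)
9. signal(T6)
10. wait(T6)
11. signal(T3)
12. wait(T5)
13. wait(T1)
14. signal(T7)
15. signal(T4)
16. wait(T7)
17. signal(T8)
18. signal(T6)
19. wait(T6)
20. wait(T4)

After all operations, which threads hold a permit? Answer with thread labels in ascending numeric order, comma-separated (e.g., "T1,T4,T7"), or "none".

Step 1: wait(T8) -> count=3 queue=[] holders={T8}
Step 2: wait(T6) -> count=2 queue=[] holders={T6,T8}
Step 3: wait(T7) -> count=1 queue=[] holders={T6,T7,T8}
Step 4: wait(T5) -> count=0 queue=[] holders={T5,T6,T7,T8}
Step 5: wait(T3) -> count=0 queue=[T3] holders={T5,T6,T7,T8}
Step 6: wait(T4) -> count=0 queue=[T3,T4] holders={T5,T6,T7,T8}
Step 7: wait(T2) -> count=0 queue=[T3,T4,T2] holders={T5,T6,T7,T8}
Step 8: signal(T5) -> count=0 queue=[T4,T2] holders={T3,T6,T7,T8}
Step 9: signal(T6) -> count=0 queue=[T2] holders={T3,T4,T7,T8}
Step 10: wait(T6) -> count=0 queue=[T2,T6] holders={T3,T4,T7,T8}
Step 11: signal(T3) -> count=0 queue=[T6] holders={T2,T4,T7,T8}
Step 12: wait(T5) -> count=0 queue=[T6,T5] holders={T2,T4,T7,T8}
Step 13: wait(T1) -> count=0 queue=[T6,T5,T1] holders={T2,T4,T7,T8}
Step 14: signal(T7) -> count=0 queue=[T5,T1] holders={T2,T4,T6,T8}
Step 15: signal(T4) -> count=0 queue=[T1] holders={T2,T5,T6,T8}
Step 16: wait(T7) -> count=0 queue=[T1,T7] holders={T2,T5,T6,T8}
Step 17: signal(T8) -> count=0 queue=[T7] holders={T1,T2,T5,T6}
Step 18: signal(T6) -> count=0 queue=[] holders={T1,T2,T5,T7}
Step 19: wait(T6) -> count=0 queue=[T6] holders={T1,T2,T5,T7}
Step 20: wait(T4) -> count=0 queue=[T6,T4] holders={T1,T2,T5,T7}
Final holders: T1,T2,T5,T7

Answer: T1,T2,T5,T7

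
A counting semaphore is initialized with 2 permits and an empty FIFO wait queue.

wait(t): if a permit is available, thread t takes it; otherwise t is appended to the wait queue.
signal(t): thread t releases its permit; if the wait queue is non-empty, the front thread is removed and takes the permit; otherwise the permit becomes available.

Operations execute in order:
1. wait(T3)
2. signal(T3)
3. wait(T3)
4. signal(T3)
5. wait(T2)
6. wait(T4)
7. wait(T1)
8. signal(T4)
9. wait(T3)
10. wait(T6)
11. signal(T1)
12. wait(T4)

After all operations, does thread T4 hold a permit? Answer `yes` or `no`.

Step 1: wait(T3) -> count=1 queue=[] holders={T3}
Step 2: signal(T3) -> count=2 queue=[] holders={none}
Step 3: wait(T3) -> count=1 queue=[] holders={T3}
Step 4: signal(T3) -> count=2 queue=[] holders={none}
Step 5: wait(T2) -> count=1 queue=[] holders={T2}
Step 6: wait(T4) -> count=0 queue=[] holders={T2,T4}
Step 7: wait(T1) -> count=0 queue=[T1] holders={T2,T4}
Step 8: signal(T4) -> count=0 queue=[] holders={T1,T2}
Step 9: wait(T3) -> count=0 queue=[T3] holders={T1,T2}
Step 10: wait(T6) -> count=0 queue=[T3,T6] holders={T1,T2}
Step 11: signal(T1) -> count=0 queue=[T6] holders={T2,T3}
Step 12: wait(T4) -> count=0 queue=[T6,T4] holders={T2,T3}
Final holders: {T2,T3} -> T4 not in holders

Answer: no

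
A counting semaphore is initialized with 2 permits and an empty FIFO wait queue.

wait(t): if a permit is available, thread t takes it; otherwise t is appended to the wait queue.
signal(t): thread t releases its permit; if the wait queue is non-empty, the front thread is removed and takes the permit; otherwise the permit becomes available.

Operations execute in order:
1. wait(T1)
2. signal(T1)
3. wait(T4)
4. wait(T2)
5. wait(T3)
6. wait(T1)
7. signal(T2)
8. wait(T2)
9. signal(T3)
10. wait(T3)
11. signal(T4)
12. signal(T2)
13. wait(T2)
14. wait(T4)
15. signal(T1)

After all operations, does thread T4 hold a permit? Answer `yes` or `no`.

Answer: no

Derivation:
Step 1: wait(T1) -> count=1 queue=[] holders={T1}
Step 2: signal(T1) -> count=2 queue=[] holders={none}
Step 3: wait(T4) -> count=1 queue=[] holders={T4}
Step 4: wait(T2) -> count=0 queue=[] holders={T2,T4}
Step 5: wait(T3) -> count=0 queue=[T3] holders={T2,T4}
Step 6: wait(T1) -> count=0 queue=[T3,T1] holders={T2,T4}
Step 7: signal(T2) -> count=0 queue=[T1] holders={T3,T4}
Step 8: wait(T2) -> count=0 queue=[T1,T2] holders={T3,T4}
Step 9: signal(T3) -> count=0 queue=[T2] holders={T1,T4}
Step 10: wait(T3) -> count=0 queue=[T2,T3] holders={T1,T4}
Step 11: signal(T4) -> count=0 queue=[T3] holders={T1,T2}
Step 12: signal(T2) -> count=0 queue=[] holders={T1,T3}
Step 13: wait(T2) -> count=0 queue=[T2] holders={T1,T3}
Step 14: wait(T4) -> count=0 queue=[T2,T4] holders={T1,T3}
Step 15: signal(T1) -> count=0 queue=[T4] holders={T2,T3}
Final holders: {T2,T3} -> T4 not in holders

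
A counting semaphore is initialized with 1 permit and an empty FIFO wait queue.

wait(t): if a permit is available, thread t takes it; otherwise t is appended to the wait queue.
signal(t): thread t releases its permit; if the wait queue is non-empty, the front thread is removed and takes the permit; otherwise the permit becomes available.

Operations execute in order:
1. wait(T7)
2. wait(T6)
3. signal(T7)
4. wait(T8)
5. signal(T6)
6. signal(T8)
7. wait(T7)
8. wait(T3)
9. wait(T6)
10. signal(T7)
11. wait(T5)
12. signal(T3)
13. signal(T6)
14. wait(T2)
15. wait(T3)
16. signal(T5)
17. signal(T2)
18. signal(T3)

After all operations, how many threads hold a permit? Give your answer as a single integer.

Answer: 0

Derivation:
Step 1: wait(T7) -> count=0 queue=[] holders={T7}
Step 2: wait(T6) -> count=0 queue=[T6] holders={T7}
Step 3: signal(T7) -> count=0 queue=[] holders={T6}
Step 4: wait(T8) -> count=0 queue=[T8] holders={T6}
Step 5: signal(T6) -> count=0 queue=[] holders={T8}
Step 6: signal(T8) -> count=1 queue=[] holders={none}
Step 7: wait(T7) -> count=0 queue=[] holders={T7}
Step 8: wait(T3) -> count=0 queue=[T3] holders={T7}
Step 9: wait(T6) -> count=0 queue=[T3,T6] holders={T7}
Step 10: signal(T7) -> count=0 queue=[T6] holders={T3}
Step 11: wait(T5) -> count=0 queue=[T6,T5] holders={T3}
Step 12: signal(T3) -> count=0 queue=[T5] holders={T6}
Step 13: signal(T6) -> count=0 queue=[] holders={T5}
Step 14: wait(T2) -> count=0 queue=[T2] holders={T5}
Step 15: wait(T3) -> count=0 queue=[T2,T3] holders={T5}
Step 16: signal(T5) -> count=0 queue=[T3] holders={T2}
Step 17: signal(T2) -> count=0 queue=[] holders={T3}
Step 18: signal(T3) -> count=1 queue=[] holders={none}
Final holders: {none} -> 0 thread(s)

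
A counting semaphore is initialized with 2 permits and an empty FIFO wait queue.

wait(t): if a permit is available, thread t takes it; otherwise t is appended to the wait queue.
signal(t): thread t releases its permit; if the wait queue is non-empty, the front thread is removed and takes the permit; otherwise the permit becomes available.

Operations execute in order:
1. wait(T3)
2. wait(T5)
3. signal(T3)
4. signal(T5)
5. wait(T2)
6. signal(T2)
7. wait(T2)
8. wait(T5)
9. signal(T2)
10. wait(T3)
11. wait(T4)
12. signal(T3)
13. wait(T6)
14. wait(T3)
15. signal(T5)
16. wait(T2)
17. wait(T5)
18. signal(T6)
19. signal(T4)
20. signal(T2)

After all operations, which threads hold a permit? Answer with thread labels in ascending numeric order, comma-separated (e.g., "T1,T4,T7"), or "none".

Step 1: wait(T3) -> count=1 queue=[] holders={T3}
Step 2: wait(T5) -> count=0 queue=[] holders={T3,T5}
Step 3: signal(T3) -> count=1 queue=[] holders={T5}
Step 4: signal(T5) -> count=2 queue=[] holders={none}
Step 5: wait(T2) -> count=1 queue=[] holders={T2}
Step 6: signal(T2) -> count=2 queue=[] holders={none}
Step 7: wait(T2) -> count=1 queue=[] holders={T2}
Step 8: wait(T5) -> count=0 queue=[] holders={T2,T5}
Step 9: signal(T2) -> count=1 queue=[] holders={T5}
Step 10: wait(T3) -> count=0 queue=[] holders={T3,T5}
Step 11: wait(T4) -> count=0 queue=[T4] holders={T3,T5}
Step 12: signal(T3) -> count=0 queue=[] holders={T4,T5}
Step 13: wait(T6) -> count=0 queue=[T6] holders={T4,T5}
Step 14: wait(T3) -> count=0 queue=[T6,T3] holders={T4,T5}
Step 15: signal(T5) -> count=0 queue=[T3] holders={T4,T6}
Step 16: wait(T2) -> count=0 queue=[T3,T2] holders={T4,T6}
Step 17: wait(T5) -> count=0 queue=[T3,T2,T5] holders={T4,T6}
Step 18: signal(T6) -> count=0 queue=[T2,T5] holders={T3,T4}
Step 19: signal(T4) -> count=0 queue=[T5] holders={T2,T3}
Step 20: signal(T2) -> count=0 queue=[] holders={T3,T5}
Final holders: T3,T5

Answer: T3,T5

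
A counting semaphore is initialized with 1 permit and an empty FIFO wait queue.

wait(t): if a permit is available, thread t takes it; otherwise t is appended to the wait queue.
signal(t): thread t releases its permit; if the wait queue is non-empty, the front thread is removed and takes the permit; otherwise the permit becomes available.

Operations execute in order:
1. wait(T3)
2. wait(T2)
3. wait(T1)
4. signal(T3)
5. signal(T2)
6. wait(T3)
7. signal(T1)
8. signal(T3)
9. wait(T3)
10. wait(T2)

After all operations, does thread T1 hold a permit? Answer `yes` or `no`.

Step 1: wait(T3) -> count=0 queue=[] holders={T3}
Step 2: wait(T2) -> count=0 queue=[T2] holders={T3}
Step 3: wait(T1) -> count=0 queue=[T2,T1] holders={T3}
Step 4: signal(T3) -> count=0 queue=[T1] holders={T2}
Step 5: signal(T2) -> count=0 queue=[] holders={T1}
Step 6: wait(T3) -> count=0 queue=[T3] holders={T1}
Step 7: signal(T1) -> count=0 queue=[] holders={T3}
Step 8: signal(T3) -> count=1 queue=[] holders={none}
Step 9: wait(T3) -> count=0 queue=[] holders={T3}
Step 10: wait(T2) -> count=0 queue=[T2] holders={T3}
Final holders: {T3} -> T1 not in holders

Answer: no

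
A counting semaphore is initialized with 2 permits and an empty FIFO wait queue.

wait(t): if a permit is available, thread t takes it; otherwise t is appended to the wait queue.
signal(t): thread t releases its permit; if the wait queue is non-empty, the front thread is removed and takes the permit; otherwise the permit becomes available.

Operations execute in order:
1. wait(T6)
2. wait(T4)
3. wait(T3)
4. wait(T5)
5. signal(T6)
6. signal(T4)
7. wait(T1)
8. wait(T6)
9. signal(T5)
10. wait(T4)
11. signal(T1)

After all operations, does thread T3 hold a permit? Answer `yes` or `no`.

Step 1: wait(T6) -> count=1 queue=[] holders={T6}
Step 2: wait(T4) -> count=0 queue=[] holders={T4,T6}
Step 3: wait(T3) -> count=0 queue=[T3] holders={T4,T6}
Step 4: wait(T5) -> count=0 queue=[T3,T5] holders={T4,T6}
Step 5: signal(T6) -> count=0 queue=[T5] holders={T3,T4}
Step 6: signal(T4) -> count=0 queue=[] holders={T3,T5}
Step 7: wait(T1) -> count=0 queue=[T1] holders={T3,T5}
Step 8: wait(T6) -> count=0 queue=[T1,T6] holders={T3,T5}
Step 9: signal(T5) -> count=0 queue=[T6] holders={T1,T3}
Step 10: wait(T4) -> count=0 queue=[T6,T4] holders={T1,T3}
Step 11: signal(T1) -> count=0 queue=[T4] holders={T3,T6}
Final holders: {T3,T6} -> T3 in holders

Answer: yes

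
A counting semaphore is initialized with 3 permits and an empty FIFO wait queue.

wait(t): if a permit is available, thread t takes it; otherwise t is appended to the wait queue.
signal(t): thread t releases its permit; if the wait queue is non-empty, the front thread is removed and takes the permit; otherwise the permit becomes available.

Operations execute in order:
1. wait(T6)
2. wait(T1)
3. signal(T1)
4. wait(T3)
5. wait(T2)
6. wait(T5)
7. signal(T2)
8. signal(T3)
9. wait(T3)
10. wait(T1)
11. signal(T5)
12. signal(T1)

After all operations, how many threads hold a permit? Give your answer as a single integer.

Answer: 2

Derivation:
Step 1: wait(T6) -> count=2 queue=[] holders={T6}
Step 2: wait(T1) -> count=1 queue=[] holders={T1,T6}
Step 3: signal(T1) -> count=2 queue=[] holders={T6}
Step 4: wait(T3) -> count=1 queue=[] holders={T3,T6}
Step 5: wait(T2) -> count=0 queue=[] holders={T2,T3,T6}
Step 6: wait(T5) -> count=0 queue=[T5] holders={T2,T3,T6}
Step 7: signal(T2) -> count=0 queue=[] holders={T3,T5,T6}
Step 8: signal(T3) -> count=1 queue=[] holders={T5,T6}
Step 9: wait(T3) -> count=0 queue=[] holders={T3,T5,T6}
Step 10: wait(T1) -> count=0 queue=[T1] holders={T3,T5,T6}
Step 11: signal(T5) -> count=0 queue=[] holders={T1,T3,T6}
Step 12: signal(T1) -> count=1 queue=[] holders={T3,T6}
Final holders: {T3,T6} -> 2 thread(s)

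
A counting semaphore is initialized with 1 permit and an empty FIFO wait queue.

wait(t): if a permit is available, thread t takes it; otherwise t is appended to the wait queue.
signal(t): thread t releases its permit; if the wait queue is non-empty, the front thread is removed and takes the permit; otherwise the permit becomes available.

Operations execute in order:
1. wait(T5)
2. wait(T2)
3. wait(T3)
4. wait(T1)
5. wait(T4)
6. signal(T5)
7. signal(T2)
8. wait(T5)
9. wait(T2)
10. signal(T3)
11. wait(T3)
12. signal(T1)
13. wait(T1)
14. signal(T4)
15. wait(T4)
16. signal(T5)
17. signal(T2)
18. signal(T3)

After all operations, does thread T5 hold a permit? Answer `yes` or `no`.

Step 1: wait(T5) -> count=0 queue=[] holders={T5}
Step 2: wait(T2) -> count=0 queue=[T2] holders={T5}
Step 3: wait(T3) -> count=0 queue=[T2,T3] holders={T5}
Step 4: wait(T1) -> count=0 queue=[T2,T3,T1] holders={T5}
Step 5: wait(T4) -> count=0 queue=[T2,T3,T1,T4] holders={T5}
Step 6: signal(T5) -> count=0 queue=[T3,T1,T4] holders={T2}
Step 7: signal(T2) -> count=0 queue=[T1,T4] holders={T3}
Step 8: wait(T5) -> count=0 queue=[T1,T4,T5] holders={T3}
Step 9: wait(T2) -> count=0 queue=[T1,T4,T5,T2] holders={T3}
Step 10: signal(T3) -> count=0 queue=[T4,T5,T2] holders={T1}
Step 11: wait(T3) -> count=0 queue=[T4,T5,T2,T3] holders={T1}
Step 12: signal(T1) -> count=0 queue=[T5,T2,T3] holders={T4}
Step 13: wait(T1) -> count=0 queue=[T5,T2,T3,T1] holders={T4}
Step 14: signal(T4) -> count=0 queue=[T2,T3,T1] holders={T5}
Step 15: wait(T4) -> count=0 queue=[T2,T3,T1,T4] holders={T5}
Step 16: signal(T5) -> count=0 queue=[T3,T1,T4] holders={T2}
Step 17: signal(T2) -> count=0 queue=[T1,T4] holders={T3}
Step 18: signal(T3) -> count=0 queue=[T4] holders={T1}
Final holders: {T1} -> T5 not in holders

Answer: no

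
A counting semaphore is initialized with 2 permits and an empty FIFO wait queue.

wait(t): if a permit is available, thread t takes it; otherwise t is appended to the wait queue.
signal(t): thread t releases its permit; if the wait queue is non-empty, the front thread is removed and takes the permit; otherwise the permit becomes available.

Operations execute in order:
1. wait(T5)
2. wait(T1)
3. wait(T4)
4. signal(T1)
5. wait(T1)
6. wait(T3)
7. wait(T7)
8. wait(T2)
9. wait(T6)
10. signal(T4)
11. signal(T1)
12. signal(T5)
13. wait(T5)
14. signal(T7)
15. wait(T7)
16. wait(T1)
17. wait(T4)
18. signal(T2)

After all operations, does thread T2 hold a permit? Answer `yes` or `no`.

Step 1: wait(T5) -> count=1 queue=[] holders={T5}
Step 2: wait(T1) -> count=0 queue=[] holders={T1,T5}
Step 3: wait(T4) -> count=0 queue=[T4] holders={T1,T5}
Step 4: signal(T1) -> count=0 queue=[] holders={T4,T5}
Step 5: wait(T1) -> count=0 queue=[T1] holders={T4,T5}
Step 6: wait(T3) -> count=0 queue=[T1,T3] holders={T4,T5}
Step 7: wait(T7) -> count=0 queue=[T1,T3,T7] holders={T4,T5}
Step 8: wait(T2) -> count=0 queue=[T1,T3,T7,T2] holders={T4,T5}
Step 9: wait(T6) -> count=0 queue=[T1,T3,T7,T2,T6] holders={T4,T5}
Step 10: signal(T4) -> count=0 queue=[T3,T7,T2,T6] holders={T1,T5}
Step 11: signal(T1) -> count=0 queue=[T7,T2,T6] holders={T3,T5}
Step 12: signal(T5) -> count=0 queue=[T2,T6] holders={T3,T7}
Step 13: wait(T5) -> count=0 queue=[T2,T6,T5] holders={T3,T7}
Step 14: signal(T7) -> count=0 queue=[T6,T5] holders={T2,T3}
Step 15: wait(T7) -> count=0 queue=[T6,T5,T7] holders={T2,T3}
Step 16: wait(T1) -> count=0 queue=[T6,T5,T7,T1] holders={T2,T3}
Step 17: wait(T4) -> count=0 queue=[T6,T5,T7,T1,T4] holders={T2,T3}
Step 18: signal(T2) -> count=0 queue=[T5,T7,T1,T4] holders={T3,T6}
Final holders: {T3,T6} -> T2 not in holders

Answer: no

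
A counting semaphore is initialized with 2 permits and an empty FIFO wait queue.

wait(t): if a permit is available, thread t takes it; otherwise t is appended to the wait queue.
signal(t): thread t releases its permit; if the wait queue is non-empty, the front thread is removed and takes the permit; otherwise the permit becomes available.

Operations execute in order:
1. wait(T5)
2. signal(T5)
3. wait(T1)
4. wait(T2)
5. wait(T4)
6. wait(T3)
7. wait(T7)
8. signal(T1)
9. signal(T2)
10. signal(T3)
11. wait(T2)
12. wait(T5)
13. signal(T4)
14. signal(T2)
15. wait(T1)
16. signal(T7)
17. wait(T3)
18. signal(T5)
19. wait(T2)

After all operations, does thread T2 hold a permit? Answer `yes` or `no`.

Answer: no

Derivation:
Step 1: wait(T5) -> count=1 queue=[] holders={T5}
Step 2: signal(T5) -> count=2 queue=[] holders={none}
Step 3: wait(T1) -> count=1 queue=[] holders={T1}
Step 4: wait(T2) -> count=0 queue=[] holders={T1,T2}
Step 5: wait(T4) -> count=0 queue=[T4] holders={T1,T2}
Step 6: wait(T3) -> count=0 queue=[T4,T3] holders={T1,T2}
Step 7: wait(T7) -> count=0 queue=[T4,T3,T7] holders={T1,T2}
Step 8: signal(T1) -> count=0 queue=[T3,T7] holders={T2,T4}
Step 9: signal(T2) -> count=0 queue=[T7] holders={T3,T4}
Step 10: signal(T3) -> count=0 queue=[] holders={T4,T7}
Step 11: wait(T2) -> count=0 queue=[T2] holders={T4,T7}
Step 12: wait(T5) -> count=0 queue=[T2,T5] holders={T4,T7}
Step 13: signal(T4) -> count=0 queue=[T5] holders={T2,T7}
Step 14: signal(T2) -> count=0 queue=[] holders={T5,T7}
Step 15: wait(T1) -> count=0 queue=[T1] holders={T5,T7}
Step 16: signal(T7) -> count=0 queue=[] holders={T1,T5}
Step 17: wait(T3) -> count=0 queue=[T3] holders={T1,T5}
Step 18: signal(T5) -> count=0 queue=[] holders={T1,T3}
Step 19: wait(T2) -> count=0 queue=[T2] holders={T1,T3}
Final holders: {T1,T3} -> T2 not in holders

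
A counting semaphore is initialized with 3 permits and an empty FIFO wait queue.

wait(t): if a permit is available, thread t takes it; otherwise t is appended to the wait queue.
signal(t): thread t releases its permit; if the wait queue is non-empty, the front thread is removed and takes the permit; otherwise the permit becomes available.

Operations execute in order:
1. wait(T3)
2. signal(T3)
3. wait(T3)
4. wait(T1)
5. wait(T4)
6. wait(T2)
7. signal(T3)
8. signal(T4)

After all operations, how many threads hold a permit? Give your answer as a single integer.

Step 1: wait(T3) -> count=2 queue=[] holders={T3}
Step 2: signal(T3) -> count=3 queue=[] holders={none}
Step 3: wait(T3) -> count=2 queue=[] holders={T3}
Step 4: wait(T1) -> count=1 queue=[] holders={T1,T3}
Step 5: wait(T4) -> count=0 queue=[] holders={T1,T3,T4}
Step 6: wait(T2) -> count=0 queue=[T2] holders={T1,T3,T4}
Step 7: signal(T3) -> count=0 queue=[] holders={T1,T2,T4}
Step 8: signal(T4) -> count=1 queue=[] holders={T1,T2}
Final holders: {T1,T2} -> 2 thread(s)

Answer: 2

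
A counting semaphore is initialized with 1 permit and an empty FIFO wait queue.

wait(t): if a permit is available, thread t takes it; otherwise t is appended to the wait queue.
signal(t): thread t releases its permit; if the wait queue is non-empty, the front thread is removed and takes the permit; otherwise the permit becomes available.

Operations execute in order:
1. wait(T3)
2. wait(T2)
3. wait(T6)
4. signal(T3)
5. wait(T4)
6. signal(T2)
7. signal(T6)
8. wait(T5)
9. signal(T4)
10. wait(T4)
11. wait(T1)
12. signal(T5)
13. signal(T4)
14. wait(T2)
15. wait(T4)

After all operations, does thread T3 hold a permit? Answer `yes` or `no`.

Answer: no

Derivation:
Step 1: wait(T3) -> count=0 queue=[] holders={T3}
Step 2: wait(T2) -> count=0 queue=[T2] holders={T3}
Step 3: wait(T6) -> count=0 queue=[T2,T6] holders={T3}
Step 4: signal(T3) -> count=0 queue=[T6] holders={T2}
Step 5: wait(T4) -> count=0 queue=[T6,T4] holders={T2}
Step 6: signal(T2) -> count=0 queue=[T4] holders={T6}
Step 7: signal(T6) -> count=0 queue=[] holders={T4}
Step 8: wait(T5) -> count=0 queue=[T5] holders={T4}
Step 9: signal(T4) -> count=0 queue=[] holders={T5}
Step 10: wait(T4) -> count=0 queue=[T4] holders={T5}
Step 11: wait(T1) -> count=0 queue=[T4,T1] holders={T5}
Step 12: signal(T5) -> count=0 queue=[T1] holders={T4}
Step 13: signal(T4) -> count=0 queue=[] holders={T1}
Step 14: wait(T2) -> count=0 queue=[T2] holders={T1}
Step 15: wait(T4) -> count=0 queue=[T2,T4] holders={T1}
Final holders: {T1} -> T3 not in holders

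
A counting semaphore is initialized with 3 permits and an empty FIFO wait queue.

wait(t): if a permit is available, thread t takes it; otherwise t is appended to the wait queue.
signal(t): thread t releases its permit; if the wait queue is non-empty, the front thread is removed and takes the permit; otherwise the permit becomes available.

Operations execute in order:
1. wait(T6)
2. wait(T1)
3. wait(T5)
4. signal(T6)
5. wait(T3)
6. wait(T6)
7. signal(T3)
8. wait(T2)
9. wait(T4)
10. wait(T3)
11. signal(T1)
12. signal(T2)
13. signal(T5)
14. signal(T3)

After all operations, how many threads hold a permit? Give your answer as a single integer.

Answer: 2

Derivation:
Step 1: wait(T6) -> count=2 queue=[] holders={T6}
Step 2: wait(T1) -> count=1 queue=[] holders={T1,T6}
Step 3: wait(T5) -> count=0 queue=[] holders={T1,T5,T6}
Step 4: signal(T6) -> count=1 queue=[] holders={T1,T5}
Step 5: wait(T3) -> count=0 queue=[] holders={T1,T3,T5}
Step 6: wait(T6) -> count=0 queue=[T6] holders={T1,T3,T5}
Step 7: signal(T3) -> count=0 queue=[] holders={T1,T5,T6}
Step 8: wait(T2) -> count=0 queue=[T2] holders={T1,T5,T6}
Step 9: wait(T4) -> count=0 queue=[T2,T4] holders={T1,T5,T6}
Step 10: wait(T3) -> count=0 queue=[T2,T4,T3] holders={T1,T5,T6}
Step 11: signal(T1) -> count=0 queue=[T4,T3] holders={T2,T5,T6}
Step 12: signal(T2) -> count=0 queue=[T3] holders={T4,T5,T6}
Step 13: signal(T5) -> count=0 queue=[] holders={T3,T4,T6}
Step 14: signal(T3) -> count=1 queue=[] holders={T4,T6}
Final holders: {T4,T6} -> 2 thread(s)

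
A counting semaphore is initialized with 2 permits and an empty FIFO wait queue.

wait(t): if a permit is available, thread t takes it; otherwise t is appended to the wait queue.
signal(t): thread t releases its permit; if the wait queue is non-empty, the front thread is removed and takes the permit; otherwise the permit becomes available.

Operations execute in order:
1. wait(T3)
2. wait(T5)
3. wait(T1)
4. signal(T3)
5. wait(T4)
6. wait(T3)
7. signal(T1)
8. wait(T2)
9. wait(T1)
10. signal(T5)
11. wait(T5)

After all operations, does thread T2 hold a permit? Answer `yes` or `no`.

Step 1: wait(T3) -> count=1 queue=[] holders={T3}
Step 2: wait(T5) -> count=0 queue=[] holders={T3,T5}
Step 3: wait(T1) -> count=0 queue=[T1] holders={T3,T5}
Step 4: signal(T3) -> count=0 queue=[] holders={T1,T5}
Step 5: wait(T4) -> count=0 queue=[T4] holders={T1,T5}
Step 6: wait(T3) -> count=0 queue=[T4,T3] holders={T1,T5}
Step 7: signal(T1) -> count=0 queue=[T3] holders={T4,T5}
Step 8: wait(T2) -> count=0 queue=[T3,T2] holders={T4,T5}
Step 9: wait(T1) -> count=0 queue=[T3,T2,T1] holders={T4,T5}
Step 10: signal(T5) -> count=0 queue=[T2,T1] holders={T3,T4}
Step 11: wait(T5) -> count=0 queue=[T2,T1,T5] holders={T3,T4}
Final holders: {T3,T4} -> T2 not in holders

Answer: no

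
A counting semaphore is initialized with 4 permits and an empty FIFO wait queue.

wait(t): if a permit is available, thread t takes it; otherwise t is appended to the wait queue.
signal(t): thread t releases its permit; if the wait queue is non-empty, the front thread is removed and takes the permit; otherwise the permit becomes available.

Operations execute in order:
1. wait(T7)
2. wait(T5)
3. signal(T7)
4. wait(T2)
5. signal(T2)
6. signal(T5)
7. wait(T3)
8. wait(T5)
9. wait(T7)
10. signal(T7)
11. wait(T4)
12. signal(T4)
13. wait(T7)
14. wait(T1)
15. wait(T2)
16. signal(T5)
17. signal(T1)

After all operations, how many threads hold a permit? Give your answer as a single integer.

Answer: 3

Derivation:
Step 1: wait(T7) -> count=3 queue=[] holders={T7}
Step 2: wait(T5) -> count=2 queue=[] holders={T5,T7}
Step 3: signal(T7) -> count=3 queue=[] holders={T5}
Step 4: wait(T2) -> count=2 queue=[] holders={T2,T5}
Step 5: signal(T2) -> count=3 queue=[] holders={T5}
Step 6: signal(T5) -> count=4 queue=[] holders={none}
Step 7: wait(T3) -> count=3 queue=[] holders={T3}
Step 8: wait(T5) -> count=2 queue=[] holders={T3,T5}
Step 9: wait(T7) -> count=1 queue=[] holders={T3,T5,T7}
Step 10: signal(T7) -> count=2 queue=[] holders={T3,T5}
Step 11: wait(T4) -> count=1 queue=[] holders={T3,T4,T5}
Step 12: signal(T4) -> count=2 queue=[] holders={T3,T5}
Step 13: wait(T7) -> count=1 queue=[] holders={T3,T5,T7}
Step 14: wait(T1) -> count=0 queue=[] holders={T1,T3,T5,T7}
Step 15: wait(T2) -> count=0 queue=[T2] holders={T1,T3,T5,T7}
Step 16: signal(T5) -> count=0 queue=[] holders={T1,T2,T3,T7}
Step 17: signal(T1) -> count=1 queue=[] holders={T2,T3,T7}
Final holders: {T2,T3,T7} -> 3 thread(s)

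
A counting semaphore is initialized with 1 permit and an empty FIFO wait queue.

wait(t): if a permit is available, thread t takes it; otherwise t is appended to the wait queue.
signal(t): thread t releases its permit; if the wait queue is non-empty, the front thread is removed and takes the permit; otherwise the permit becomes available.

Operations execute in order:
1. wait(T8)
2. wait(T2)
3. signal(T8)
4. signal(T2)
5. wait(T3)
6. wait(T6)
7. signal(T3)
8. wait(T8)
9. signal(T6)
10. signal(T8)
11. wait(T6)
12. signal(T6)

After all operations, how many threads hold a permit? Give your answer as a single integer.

Step 1: wait(T8) -> count=0 queue=[] holders={T8}
Step 2: wait(T2) -> count=0 queue=[T2] holders={T8}
Step 3: signal(T8) -> count=0 queue=[] holders={T2}
Step 4: signal(T2) -> count=1 queue=[] holders={none}
Step 5: wait(T3) -> count=0 queue=[] holders={T3}
Step 6: wait(T6) -> count=0 queue=[T6] holders={T3}
Step 7: signal(T3) -> count=0 queue=[] holders={T6}
Step 8: wait(T8) -> count=0 queue=[T8] holders={T6}
Step 9: signal(T6) -> count=0 queue=[] holders={T8}
Step 10: signal(T8) -> count=1 queue=[] holders={none}
Step 11: wait(T6) -> count=0 queue=[] holders={T6}
Step 12: signal(T6) -> count=1 queue=[] holders={none}
Final holders: {none} -> 0 thread(s)

Answer: 0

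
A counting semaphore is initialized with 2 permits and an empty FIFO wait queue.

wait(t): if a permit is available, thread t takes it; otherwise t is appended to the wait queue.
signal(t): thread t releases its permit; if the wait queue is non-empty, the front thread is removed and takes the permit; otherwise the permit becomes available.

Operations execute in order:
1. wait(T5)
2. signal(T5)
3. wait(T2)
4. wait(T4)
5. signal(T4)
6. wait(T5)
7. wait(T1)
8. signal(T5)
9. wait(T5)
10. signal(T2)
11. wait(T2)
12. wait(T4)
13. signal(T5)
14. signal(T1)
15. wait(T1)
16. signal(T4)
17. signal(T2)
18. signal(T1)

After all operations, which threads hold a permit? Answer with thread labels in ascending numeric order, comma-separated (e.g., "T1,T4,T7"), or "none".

Answer: none

Derivation:
Step 1: wait(T5) -> count=1 queue=[] holders={T5}
Step 2: signal(T5) -> count=2 queue=[] holders={none}
Step 3: wait(T2) -> count=1 queue=[] holders={T2}
Step 4: wait(T4) -> count=0 queue=[] holders={T2,T4}
Step 5: signal(T4) -> count=1 queue=[] holders={T2}
Step 6: wait(T5) -> count=0 queue=[] holders={T2,T5}
Step 7: wait(T1) -> count=0 queue=[T1] holders={T2,T5}
Step 8: signal(T5) -> count=0 queue=[] holders={T1,T2}
Step 9: wait(T5) -> count=0 queue=[T5] holders={T1,T2}
Step 10: signal(T2) -> count=0 queue=[] holders={T1,T5}
Step 11: wait(T2) -> count=0 queue=[T2] holders={T1,T5}
Step 12: wait(T4) -> count=0 queue=[T2,T4] holders={T1,T5}
Step 13: signal(T5) -> count=0 queue=[T4] holders={T1,T2}
Step 14: signal(T1) -> count=0 queue=[] holders={T2,T4}
Step 15: wait(T1) -> count=0 queue=[T1] holders={T2,T4}
Step 16: signal(T4) -> count=0 queue=[] holders={T1,T2}
Step 17: signal(T2) -> count=1 queue=[] holders={T1}
Step 18: signal(T1) -> count=2 queue=[] holders={none}
Final holders: none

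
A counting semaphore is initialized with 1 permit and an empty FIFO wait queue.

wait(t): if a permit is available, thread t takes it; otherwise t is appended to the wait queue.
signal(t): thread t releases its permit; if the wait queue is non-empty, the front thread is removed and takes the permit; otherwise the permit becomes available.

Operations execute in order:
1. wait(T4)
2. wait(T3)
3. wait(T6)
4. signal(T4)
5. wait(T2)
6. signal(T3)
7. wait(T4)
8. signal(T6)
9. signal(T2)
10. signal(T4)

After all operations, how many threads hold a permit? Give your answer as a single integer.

Answer: 0

Derivation:
Step 1: wait(T4) -> count=0 queue=[] holders={T4}
Step 2: wait(T3) -> count=0 queue=[T3] holders={T4}
Step 3: wait(T6) -> count=0 queue=[T3,T6] holders={T4}
Step 4: signal(T4) -> count=0 queue=[T6] holders={T3}
Step 5: wait(T2) -> count=0 queue=[T6,T2] holders={T3}
Step 6: signal(T3) -> count=0 queue=[T2] holders={T6}
Step 7: wait(T4) -> count=0 queue=[T2,T4] holders={T6}
Step 8: signal(T6) -> count=0 queue=[T4] holders={T2}
Step 9: signal(T2) -> count=0 queue=[] holders={T4}
Step 10: signal(T4) -> count=1 queue=[] holders={none}
Final holders: {none} -> 0 thread(s)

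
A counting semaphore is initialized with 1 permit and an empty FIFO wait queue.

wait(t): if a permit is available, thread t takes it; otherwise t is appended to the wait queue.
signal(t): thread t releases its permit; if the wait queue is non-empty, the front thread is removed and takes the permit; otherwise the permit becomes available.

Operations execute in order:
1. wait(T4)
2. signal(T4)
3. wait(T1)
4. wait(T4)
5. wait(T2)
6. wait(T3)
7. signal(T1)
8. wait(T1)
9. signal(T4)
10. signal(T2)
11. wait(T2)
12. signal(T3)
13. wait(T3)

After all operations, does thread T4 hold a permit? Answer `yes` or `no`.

Step 1: wait(T4) -> count=0 queue=[] holders={T4}
Step 2: signal(T4) -> count=1 queue=[] holders={none}
Step 3: wait(T1) -> count=0 queue=[] holders={T1}
Step 4: wait(T4) -> count=0 queue=[T4] holders={T1}
Step 5: wait(T2) -> count=0 queue=[T4,T2] holders={T1}
Step 6: wait(T3) -> count=0 queue=[T4,T2,T3] holders={T1}
Step 7: signal(T1) -> count=0 queue=[T2,T3] holders={T4}
Step 8: wait(T1) -> count=0 queue=[T2,T3,T1] holders={T4}
Step 9: signal(T4) -> count=0 queue=[T3,T1] holders={T2}
Step 10: signal(T2) -> count=0 queue=[T1] holders={T3}
Step 11: wait(T2) -> count=0 queue=[T1,T2] holders={T3}
Step 12: signal(T3) -> count=0 queue=[T2] holders={T1}
Step 13: wait(T3) -> count=0 queue=[T2,T3] holders={T1}
Final holders: {T1} -> T4 not in holders

Answer: no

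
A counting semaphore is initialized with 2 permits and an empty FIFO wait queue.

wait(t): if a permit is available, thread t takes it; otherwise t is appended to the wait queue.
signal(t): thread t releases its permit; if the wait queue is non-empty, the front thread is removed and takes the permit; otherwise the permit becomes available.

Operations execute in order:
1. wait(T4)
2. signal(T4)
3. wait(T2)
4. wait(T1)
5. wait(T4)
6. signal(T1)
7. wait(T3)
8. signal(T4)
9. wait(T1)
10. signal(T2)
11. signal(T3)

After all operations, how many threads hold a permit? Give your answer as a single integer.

Answer: 1

Derivation:
Step 1: wait(T4) -> count=1 queue=[] holders={T4}
Step 2: signal(T4) -> count=2 queue=[] holders={none}
Step 3: wait(T2) -> count=1 queue=[] holders={T2}
Step 4: wait(T1) -> count=0 queue=[] holders={T1,T2}
Step 5: wait(T4) -> count=0 queue=[T4] holders={T1,T2}
Step 6: signal(T1) -> count=0 queue=[] holders={T2,T4}
Step 7: wait(T3) -> count=0 queue=[T3] holders={T2,T4}
Step 8: signal(T4) -> count=0 queue=[] holders={T2,T3}
Step 9: wait(T1) -> count=0 queue=[T1] holders={T2,T3}
Step 10: signal(T2) -> count=0 queue=[] holders={T1,T3}
Step 11: signal(T3) -> count=1 queue=[] holders={T1}
Final holders: {T1} -> 1 thread(s)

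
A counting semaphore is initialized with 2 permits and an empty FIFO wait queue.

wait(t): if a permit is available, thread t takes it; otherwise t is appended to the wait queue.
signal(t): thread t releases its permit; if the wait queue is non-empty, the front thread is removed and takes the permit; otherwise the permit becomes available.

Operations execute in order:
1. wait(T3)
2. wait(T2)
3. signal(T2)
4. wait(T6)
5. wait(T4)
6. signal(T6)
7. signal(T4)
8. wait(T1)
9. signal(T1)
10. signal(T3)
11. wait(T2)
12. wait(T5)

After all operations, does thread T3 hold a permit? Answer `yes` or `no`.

Answer: no

Derivation:
Step 1: wait(T3) -> count=1 queue=[] holders={T3}
Step 2: wait(T2) -> count=0 queue=[] holders={T2,T3}
Step 3: signal(T2) -> count=1 queue=[] holders={T3}
Step 4: wait(T6) -> count=0 queue=[] holders={T3,T6}
Step 5: wait(T4) -> count=0 queue=[T4] holders={T3,T6}
Step 6: signal(T6) -> count=0 queue=[] holders={T3,T4}
Step 7: signal(T4) -> count=1 queue=[] holders={T3}
Step 8: wait(T1) -> count=0 queue=[] holders={T1,T3}
Step 9: signal(T1) -> count=1 queue=[] holders={T3}
Step 10: signal(T3) -> count=2 queue=[] holders={none}
Step 11: wait(T2) -> count=1 queue=[] holders={T2}
Step 12: wait(T5) -> count=0 queue=[] holders={T2,T5}
Final holders: {T2,T5} -> T3 not in holders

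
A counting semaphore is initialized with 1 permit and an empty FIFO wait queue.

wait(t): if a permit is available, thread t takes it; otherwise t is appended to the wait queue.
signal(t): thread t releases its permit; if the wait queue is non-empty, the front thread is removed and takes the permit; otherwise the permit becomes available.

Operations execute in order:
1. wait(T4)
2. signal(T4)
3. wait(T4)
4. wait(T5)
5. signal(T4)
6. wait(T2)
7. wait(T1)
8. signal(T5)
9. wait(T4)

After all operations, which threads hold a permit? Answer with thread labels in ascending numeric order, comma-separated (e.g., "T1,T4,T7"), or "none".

Answer: T2

Derivation:
Step 1: wait(T4) -> count=0 queue=[] holders={T4}
Step 2: signal(T4) -> count=1 queue=[] holders={none}
Step 3: wait(T4) -> count=0 queue=[] holders={T4}
Step 4: wait(T5) -> count=0 queue=[T5] holders={T4}
Step 5: signal(T4) -> count=0 queue=[] holders={T5}
Step 6: wait(T2) -> count=0 queue=[T2] holders={T5}
Step 7: wait(T1) -> count=0 queue=[T2,T1] holders={T5}
Step 8: signal(T5) -> count=0 queue=[T1] holders={T2}
Step 9: wait(T4) -> count=0 queue=[T1,T4] holders={T2}
Final holders: T2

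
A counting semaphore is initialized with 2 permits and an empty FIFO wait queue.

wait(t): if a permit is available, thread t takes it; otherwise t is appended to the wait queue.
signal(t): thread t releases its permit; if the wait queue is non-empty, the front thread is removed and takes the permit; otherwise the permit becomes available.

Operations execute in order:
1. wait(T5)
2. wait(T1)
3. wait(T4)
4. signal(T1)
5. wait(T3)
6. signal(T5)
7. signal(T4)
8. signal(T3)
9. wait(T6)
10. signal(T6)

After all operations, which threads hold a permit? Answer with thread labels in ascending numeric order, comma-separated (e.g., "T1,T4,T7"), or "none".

Answer: none

Derivation:
Step 1: wait(T5) -> count=1 queue=[] holders={T5}
Step 2: wait(T1) -> count=0 queue=[] holders={T1,T5}
Step 3: wait(T4) -> count=0 queue=[T4] holders={T1,T5}
Step 4: signal(T1) -> count=0 queue=[] holders={T4,T5}
Step 5: wait(T3) -> count=0 queue=[T3] holders={T4,T5}
Step 6: signal(T5) -> count=0 queue=[] holders={T3,T4}
Step 7: signal(T4) -> count=1 queue=[] holders={T3}
Step 8: signal(T3) -> count=2 queue=[] holders={none}
Step 9: wait(T6) -> count=1 queue=[] holders={T6}
Step 10: signal(T6) -> count=2 queue=[] holders={none}
Final holders: none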